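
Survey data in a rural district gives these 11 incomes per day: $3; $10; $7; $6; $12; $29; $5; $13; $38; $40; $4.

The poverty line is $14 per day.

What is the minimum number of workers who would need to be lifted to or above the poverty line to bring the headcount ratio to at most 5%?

Currently q = 8 of N = 11 are below the line (H = 0.727).
A headcount ratio of at most 5% allows at most ⌊0.05 × 11⌋ = 0 poor workers.
So at least 8 − 0 = 8 must be lifted.

8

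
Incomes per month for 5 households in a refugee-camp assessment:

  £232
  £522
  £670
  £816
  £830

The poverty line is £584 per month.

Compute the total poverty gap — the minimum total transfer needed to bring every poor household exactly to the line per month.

£414

Below z: £232, £522 (q = 2 of N = 5).
Individual gaps: 584−232 = 352; 584−522 = 62.
Aggregate gap = £414.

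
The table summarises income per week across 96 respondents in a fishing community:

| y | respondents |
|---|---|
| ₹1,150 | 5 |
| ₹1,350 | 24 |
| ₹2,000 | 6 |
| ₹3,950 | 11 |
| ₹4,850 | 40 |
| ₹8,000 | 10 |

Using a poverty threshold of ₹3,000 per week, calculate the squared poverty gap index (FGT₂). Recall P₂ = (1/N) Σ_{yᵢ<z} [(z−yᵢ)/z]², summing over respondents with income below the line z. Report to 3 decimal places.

0.102

Below the line: 5×₹1,150, 24×₹1,350, 6×₹2,000 (q = 35 of N = 96).
Relative gaps: (3000−1150)/3000 = 0.6167 (×5); (3000−1350)/3000 = 0.5500 (×24); (3000−2000)/3000 = 0.3333 (×6).
Squared: 0.3803 (×5); 0.3025 (×24); 0.1111 (×6).
Sum = 9.828056; P₂ = 9.828056 / 96 = 0.102.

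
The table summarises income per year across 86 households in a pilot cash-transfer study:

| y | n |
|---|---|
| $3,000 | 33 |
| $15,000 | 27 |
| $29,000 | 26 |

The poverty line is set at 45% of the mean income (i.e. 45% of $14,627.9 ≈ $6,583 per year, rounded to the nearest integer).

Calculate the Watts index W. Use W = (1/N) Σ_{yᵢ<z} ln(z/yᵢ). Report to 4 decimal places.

Below the line: 33×$3,000 (q = 33 of N = 86).
ln(z/y) terms: ln(6583/3000) = 0.7859 (×33).
W = 25.933983 / 86 = 0.3016.

0.3016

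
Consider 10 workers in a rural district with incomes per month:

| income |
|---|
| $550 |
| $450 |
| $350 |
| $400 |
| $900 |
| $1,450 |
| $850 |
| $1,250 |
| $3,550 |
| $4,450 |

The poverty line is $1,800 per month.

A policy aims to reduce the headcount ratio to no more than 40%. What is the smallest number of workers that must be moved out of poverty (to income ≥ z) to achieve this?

8 of the 10 workers are poor, so H = 8/10 = 0.800.
A headcount ratio of at most 40% allows at most ⌊0.40 × 10⌋ = 4 poor workers.
So at least 8 − 4 = 4 must be lifted.

4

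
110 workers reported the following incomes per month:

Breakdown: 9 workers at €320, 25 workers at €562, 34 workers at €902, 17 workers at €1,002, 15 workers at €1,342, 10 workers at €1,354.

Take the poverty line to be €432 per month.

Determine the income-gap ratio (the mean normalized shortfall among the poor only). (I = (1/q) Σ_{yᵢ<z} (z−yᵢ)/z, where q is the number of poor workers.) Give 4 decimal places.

0.2593

Below z: 9×€320 (q = 9 of N = 110).
Relative gaps: 0.2593 (×9); sum = 2.333333.
The income-gap ratio divides by q (the poor only): 2.333333 / 9 = 0.2593.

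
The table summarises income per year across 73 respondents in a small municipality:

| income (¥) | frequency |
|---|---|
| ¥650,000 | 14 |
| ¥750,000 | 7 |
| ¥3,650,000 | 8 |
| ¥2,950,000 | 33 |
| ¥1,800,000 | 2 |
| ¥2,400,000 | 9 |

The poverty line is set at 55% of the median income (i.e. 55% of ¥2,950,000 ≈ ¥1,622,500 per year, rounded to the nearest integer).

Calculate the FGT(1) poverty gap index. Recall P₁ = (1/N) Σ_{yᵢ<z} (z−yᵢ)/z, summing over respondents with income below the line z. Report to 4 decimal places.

0.1665

Below the line: 14×¥650,000, 7×¥750,000 (q = 21 of N = 73).
Normalized shortfalls: (1622500−650000)/1622500 = 0.5994 (×14); (1622500−750000)/1622500 = 0.5378 (×7).
Σ = 12.155624. Dividing by the full population N = 73 gives P₁ = 0.1665.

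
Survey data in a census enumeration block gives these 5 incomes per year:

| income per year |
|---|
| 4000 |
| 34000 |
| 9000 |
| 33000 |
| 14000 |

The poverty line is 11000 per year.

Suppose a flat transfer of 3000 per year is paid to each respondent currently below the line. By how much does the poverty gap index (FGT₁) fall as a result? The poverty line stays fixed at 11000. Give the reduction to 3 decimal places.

0.091

Before: below the line — 4000, 9000; poverty gap index (FGT₁) = 0.16364.
After the 3000 transfer: below the line — 7000; poverty gap index (FGT₁) = 0.07273.
Reduction = 0.16364 − 0.07273 = 0.091.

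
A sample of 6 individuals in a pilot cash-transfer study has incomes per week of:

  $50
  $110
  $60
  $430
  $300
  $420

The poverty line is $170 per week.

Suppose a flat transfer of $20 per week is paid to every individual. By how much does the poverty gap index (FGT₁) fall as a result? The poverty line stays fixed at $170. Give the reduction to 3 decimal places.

0.059

Before: below the line — $50, $60, $110; poverty gap index (FGT₁) = 0.28431.
After the $20 transfer: below the line — $70, $80, $130; poverty gap index (FGT₁) = 0.22549.
Reduction = 0.28431 − 0.22549 = 0.059.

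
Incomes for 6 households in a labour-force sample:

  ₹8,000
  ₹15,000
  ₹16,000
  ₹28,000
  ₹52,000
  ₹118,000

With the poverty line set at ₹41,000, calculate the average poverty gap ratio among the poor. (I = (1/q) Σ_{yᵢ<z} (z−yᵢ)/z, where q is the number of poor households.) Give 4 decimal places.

0.5915

Poor units: ₹8,000, ₹15,000, ₹16,000, ₹28,000 (q = 4 of N = 6).
Relative gaps: 0.8049, 0.6341, 0.6098, 0.3171; sum = 2.365854.
The income-gap ratio divides by q (the poor only): 2.365854 / 4 = 0.5915.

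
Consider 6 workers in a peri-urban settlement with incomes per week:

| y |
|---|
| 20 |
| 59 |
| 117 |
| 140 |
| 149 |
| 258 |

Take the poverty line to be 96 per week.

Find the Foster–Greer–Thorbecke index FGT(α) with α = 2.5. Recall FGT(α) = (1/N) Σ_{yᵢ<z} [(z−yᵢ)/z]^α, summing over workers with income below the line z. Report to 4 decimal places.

Below z: 20, 59 (q = 2 of N = 6).
Relative gaps: (96−20)/96 = 0.7917; (96−59)/96 = 0.3854.
Raised to α = 2.5: 0.55764; 0.09222.
Sum = 0.649863; FGT(2.5) = 0.649863 / 6 = 0.1083.

0.1083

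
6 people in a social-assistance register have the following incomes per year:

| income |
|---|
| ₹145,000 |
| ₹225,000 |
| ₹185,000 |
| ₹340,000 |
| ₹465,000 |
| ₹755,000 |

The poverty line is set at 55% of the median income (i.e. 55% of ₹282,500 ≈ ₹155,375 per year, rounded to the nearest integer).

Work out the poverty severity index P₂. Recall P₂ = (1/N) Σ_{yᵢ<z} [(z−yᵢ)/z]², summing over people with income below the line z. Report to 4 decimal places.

0.0007

Poor units: ₹145,000 (q = 1 of N = 6).
Relative gaps: (155375−145000)/155375 = 0.0668.
Squared: 0.0045.
Sum = 0.004459; P₂ = 0.004459 / 6 = 0.0007.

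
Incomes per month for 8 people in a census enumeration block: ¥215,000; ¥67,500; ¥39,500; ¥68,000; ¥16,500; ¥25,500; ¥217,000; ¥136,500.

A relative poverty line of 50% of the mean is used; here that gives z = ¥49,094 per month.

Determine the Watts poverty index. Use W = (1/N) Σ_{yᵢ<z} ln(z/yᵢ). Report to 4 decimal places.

0.2454

Poor units: ¥16,500, ¥25,500, ¥39,500 (q = 3 of N = 8).
Log gaps: ln(49094/16500) = 1.0904; ln(49094/25500) = 0.6551; ln(49094/39500) = 0.2174.
W = 1.962871 / 8 = 0.2454.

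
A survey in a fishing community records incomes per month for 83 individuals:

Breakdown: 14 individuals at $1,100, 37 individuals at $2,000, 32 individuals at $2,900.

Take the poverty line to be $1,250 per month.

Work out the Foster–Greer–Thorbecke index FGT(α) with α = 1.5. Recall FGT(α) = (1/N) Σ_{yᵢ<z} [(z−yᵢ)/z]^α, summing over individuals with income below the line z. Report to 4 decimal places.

Below the line: 14×$1,100 (q = 14 of N = 83).
Relative gaps: (1250−1100)/1250 = 0.1200 (×14).
Raised to α = 1.5: 0.04157 (×14).
Sum = 0.581969; FGT(1.5) = 0.581969 / 83 = 0.0070.

0.0070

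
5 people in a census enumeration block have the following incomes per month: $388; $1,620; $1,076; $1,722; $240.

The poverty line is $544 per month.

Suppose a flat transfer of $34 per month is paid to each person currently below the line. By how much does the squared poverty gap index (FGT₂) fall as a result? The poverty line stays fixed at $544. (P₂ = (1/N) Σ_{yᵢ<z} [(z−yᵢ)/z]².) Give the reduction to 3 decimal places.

0.020

Before: below the line — $240, $388; squared poverty gap index (FGT₂) = 0.07890.
After the $34 transfer: below the line — $274, $422; squared poverty gap index (FGT₂) = 0.05933.
Reduction = 0.07890 − 0.05933 = 0.020.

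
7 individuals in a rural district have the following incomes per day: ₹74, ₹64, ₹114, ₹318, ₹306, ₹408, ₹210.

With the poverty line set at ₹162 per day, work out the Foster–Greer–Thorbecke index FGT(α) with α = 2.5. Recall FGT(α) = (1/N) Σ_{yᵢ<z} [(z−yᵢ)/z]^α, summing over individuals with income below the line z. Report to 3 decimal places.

Poor units: ₹64, ₹74, ₹114 (q = 3 of N = 7).
Normalized shortfalls: (162−64)/162 = 0.6049; (162−74)/162 = 0.5432; (162−114)/162 = 0.2963.
Raised to α = 2.5: 0.28463; 0.21748; 0.04779.
Sum = 0.549896; FGT(2.5) = 0.549896 / 7 = 0.079.

0.079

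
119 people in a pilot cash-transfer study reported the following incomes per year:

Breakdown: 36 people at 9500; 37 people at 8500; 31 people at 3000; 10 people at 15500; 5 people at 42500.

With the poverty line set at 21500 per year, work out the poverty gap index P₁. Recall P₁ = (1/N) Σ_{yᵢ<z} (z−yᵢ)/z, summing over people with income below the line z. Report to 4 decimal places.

Poor units: 31×3000, 37×8500, 36×9500, 10×15500 (q = 114 of N = 119).
Relative gaps: (21500−3000)/21500 = 0.8605 (×31); (21500−8500)/21500 = 0.6047 (×37); (21500−9500)/21500 = 0.5581 (×36); (21500−15500)/21500 = 0.2791 (×10).
Sum of shortfalls = 71.930233; P₁ averages over all N: 71.930233 / 119 = 0.6045.

0.6045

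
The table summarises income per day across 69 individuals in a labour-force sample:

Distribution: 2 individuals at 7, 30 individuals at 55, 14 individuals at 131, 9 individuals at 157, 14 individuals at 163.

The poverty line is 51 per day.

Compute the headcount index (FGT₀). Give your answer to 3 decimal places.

2 of the 69 individuals have income below 51.
H = 2/69 = 0.029.

0.029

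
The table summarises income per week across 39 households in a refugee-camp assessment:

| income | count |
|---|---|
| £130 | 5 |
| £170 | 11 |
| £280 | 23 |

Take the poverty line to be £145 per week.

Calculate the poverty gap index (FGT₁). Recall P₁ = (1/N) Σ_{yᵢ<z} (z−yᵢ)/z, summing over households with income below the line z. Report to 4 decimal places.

Below the line: 5×£130 (q = 5 of N = 39).
Relative gaps: (145−130)/145 = 0.1034 (×5).
Sum of shortfalls = 0.517241; P₁ averages over all N: 0.517241 / 39 = 0.0133.

0.0133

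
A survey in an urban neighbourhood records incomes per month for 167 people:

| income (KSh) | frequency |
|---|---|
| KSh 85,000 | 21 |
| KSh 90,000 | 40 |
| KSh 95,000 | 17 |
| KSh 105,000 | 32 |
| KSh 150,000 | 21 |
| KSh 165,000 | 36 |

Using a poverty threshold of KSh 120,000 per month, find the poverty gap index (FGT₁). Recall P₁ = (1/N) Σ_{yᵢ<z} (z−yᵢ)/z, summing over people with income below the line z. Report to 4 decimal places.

Below the line: 21×KSh 85,000, 40×KSh 90,000, 17×KSh 95,000, 32×KSh 105,000 (q = 110 of N = 167).
Relative gaps: (120000−85000)/120000 = 0.2917 (×21); (120000−90000)/120000 = 0.2500 (×40); (120000−95000)/120000 = 0.2083 (×17); (120000−105000)/120000 = 0.1250 (×32).
Σ = 23.666667. Dividing by the full population N = 167 gives P₁ = 0.1417.

0.1417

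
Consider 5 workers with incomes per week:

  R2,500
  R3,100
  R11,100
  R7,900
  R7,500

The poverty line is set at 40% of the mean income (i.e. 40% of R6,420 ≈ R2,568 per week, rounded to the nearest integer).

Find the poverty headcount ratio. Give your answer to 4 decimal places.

0.2000

1 of the 5 workers have income below R2,568.
H = 1/5 = 0.2000.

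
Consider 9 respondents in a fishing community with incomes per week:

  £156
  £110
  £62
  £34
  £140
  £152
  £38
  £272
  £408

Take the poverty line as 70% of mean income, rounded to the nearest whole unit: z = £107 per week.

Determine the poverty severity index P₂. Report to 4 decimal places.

0.1176

Below the line: £34, £38, £62 (q = 3 of N = 9).
Gap ratios (z−y)/z: (107−34)/107 = 0.6822; (107−38)/107 = 0.6449; (107−62)/107 = 0.4206.
Squared: 0.4655; 0.4158; 0.1769.
Sum = 1.058171; P₂ = 1.058171 / 9 = 0.1176.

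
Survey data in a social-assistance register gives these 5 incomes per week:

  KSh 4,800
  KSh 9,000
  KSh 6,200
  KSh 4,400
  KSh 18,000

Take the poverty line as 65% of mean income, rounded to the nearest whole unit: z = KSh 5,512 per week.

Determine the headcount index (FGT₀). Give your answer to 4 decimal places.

2 of the 5 families have income below KSh 5,512.
H = 2/5 = 0.4000.

0.4000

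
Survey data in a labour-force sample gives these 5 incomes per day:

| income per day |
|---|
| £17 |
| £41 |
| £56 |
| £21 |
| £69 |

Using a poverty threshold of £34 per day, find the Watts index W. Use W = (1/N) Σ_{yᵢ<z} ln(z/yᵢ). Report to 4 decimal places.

0.2350

Below z: £17, £21 (q = 2 of N = 5).
ln(z/y) terms: ln(34/17) = 0.6931; ln(34/21) = 0.4818.
W = 1.174985 / 5 = 0.2350.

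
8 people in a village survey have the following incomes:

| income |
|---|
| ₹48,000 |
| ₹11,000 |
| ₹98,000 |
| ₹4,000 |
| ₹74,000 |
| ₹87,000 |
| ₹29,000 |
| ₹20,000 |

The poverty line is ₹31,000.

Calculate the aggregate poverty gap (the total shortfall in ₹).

Below z: ₹4,000, ₹11,000, ₹20,000, ₹29,000 (q = 4 of N = 8).
Individual gaps: 31000−4000 = 27000; 31000−11000 = 20000; 31000−20000 = 11000; 31000−29000 = 2000.
Aggregate gap = ₹60,000.

₹60,000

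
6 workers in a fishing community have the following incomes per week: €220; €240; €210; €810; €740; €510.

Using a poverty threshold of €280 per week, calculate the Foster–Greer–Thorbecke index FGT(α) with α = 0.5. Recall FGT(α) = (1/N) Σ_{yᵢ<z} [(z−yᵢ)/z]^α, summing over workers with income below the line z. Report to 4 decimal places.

Incomes under z: €210, €220, €240 (q = 3 of N = 6).
Gap ratios (z−y)/z: (280−210)/280 = 0.2500; (280−220)/280 = 0.2143; (280−240)/280 = 0.1429.
Raised to α = 0.5: 0.50000; 0.46291; 0.37796.
Sum = 1.340875; FGT(0.5) = 1.340875 / 6 = 0.2235.

0.2235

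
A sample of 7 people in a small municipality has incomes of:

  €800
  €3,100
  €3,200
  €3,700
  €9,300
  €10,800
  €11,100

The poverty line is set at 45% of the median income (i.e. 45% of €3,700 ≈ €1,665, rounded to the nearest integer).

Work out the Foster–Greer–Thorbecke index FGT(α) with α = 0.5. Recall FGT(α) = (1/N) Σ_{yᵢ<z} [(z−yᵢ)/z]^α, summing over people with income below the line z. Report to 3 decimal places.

0.103

Below the line: €800 (q = 1 of N = 7).
Shortfall ratios: (1665−800)/1665 = 0.5195.
Raised to α = 0.5: 0.72078.
Sum = 0.720777; FGT(0.5) = 0.720777 / 7 = 0.103.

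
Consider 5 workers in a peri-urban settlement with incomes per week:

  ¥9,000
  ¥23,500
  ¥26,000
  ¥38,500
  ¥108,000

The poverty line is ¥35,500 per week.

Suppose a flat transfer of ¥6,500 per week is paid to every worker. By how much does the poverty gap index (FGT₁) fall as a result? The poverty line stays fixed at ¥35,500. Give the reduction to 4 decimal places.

Before: below the line — ¥9,000, ¥23,500, ¥26,000; poverty gap index (FGT₁) = 0.270423.
After the ¥6,500 transfer: below the line — ¥15,500, ¥30,000, ¥32,500; poverty gap index (FGT₁) = 0.160563.
Reduction = 0.270423 − 0.160563 = 0.1099.

0.1099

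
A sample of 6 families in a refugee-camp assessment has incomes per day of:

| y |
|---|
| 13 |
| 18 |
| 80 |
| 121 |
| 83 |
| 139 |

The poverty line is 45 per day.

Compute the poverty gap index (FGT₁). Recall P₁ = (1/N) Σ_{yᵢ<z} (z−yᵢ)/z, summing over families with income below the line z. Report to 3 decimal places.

Incomes under z: 13, 18 (q = 2 of N = 6).
Gap ratios (z−y)/z: (45−13)/45 = 0.7111; (45−18)/45 = 0.6000.
Σ = 1.311111. Dividing by the full population N = 6 gives P₁ = 0.219.

0.219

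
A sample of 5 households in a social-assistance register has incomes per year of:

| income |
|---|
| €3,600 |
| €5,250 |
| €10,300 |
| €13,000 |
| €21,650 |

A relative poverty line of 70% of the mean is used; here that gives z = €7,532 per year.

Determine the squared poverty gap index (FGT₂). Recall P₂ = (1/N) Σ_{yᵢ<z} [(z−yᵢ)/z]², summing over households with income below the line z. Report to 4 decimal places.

0.0729

Below z: €3,600, €5,250 (q = 2 of N = 5).
Gap ratios (z−y)/z: (7532−3600)/7532 = 0.5220; (7532−5250)/7532 = 0.3030.
Squared: 0.2725; 0.0918.
Sum = 0.364318; P₂ = 0.364318 / 5 = 0.0729.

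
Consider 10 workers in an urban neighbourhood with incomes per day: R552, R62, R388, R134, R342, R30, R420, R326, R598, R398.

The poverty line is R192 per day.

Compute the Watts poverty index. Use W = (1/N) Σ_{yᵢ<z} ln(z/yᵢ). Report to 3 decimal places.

0.335

Incomes under z: R30, R62, R134 (q = 3 of N = 10).
ln(z/y) terms: ln(192/30) = 1.8563; ln(192/62) = 1.1304; ln(192/134) = 0.3597.
W = 3.346315 / 10 = 0.335.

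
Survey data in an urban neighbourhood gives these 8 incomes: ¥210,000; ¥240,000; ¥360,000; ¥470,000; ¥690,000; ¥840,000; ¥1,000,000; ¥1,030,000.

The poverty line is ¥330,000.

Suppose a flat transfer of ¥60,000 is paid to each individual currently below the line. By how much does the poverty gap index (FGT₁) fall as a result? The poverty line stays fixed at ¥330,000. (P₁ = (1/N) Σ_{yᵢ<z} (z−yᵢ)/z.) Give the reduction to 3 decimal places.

0.045

Before: below the line — ¥210,000, ¥240,000; poverty gap index (FGT₁) = 0.07955.
After the ¥60,000 transfer: below the line — ¥270,000, ¥300,000; poverty gap index (FGT₁) = 0.03409.
Reduction = 0.07955 − 0.03409 = 0.045.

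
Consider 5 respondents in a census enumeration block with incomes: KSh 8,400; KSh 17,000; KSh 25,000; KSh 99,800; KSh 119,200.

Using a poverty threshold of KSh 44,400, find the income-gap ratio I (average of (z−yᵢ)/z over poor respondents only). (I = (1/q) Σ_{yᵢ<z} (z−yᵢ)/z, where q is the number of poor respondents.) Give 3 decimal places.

Poor units: KSh 8,400, KSh 17,000, KSh 25,000 (q = 3 of N = 5).
Relative gaps: 0.8108, 0.6171, 0.4369; sum = 1.864865.
The income-gap ratio divides by q (the poor only): 1.864865 / 3 = 0.622.

0.622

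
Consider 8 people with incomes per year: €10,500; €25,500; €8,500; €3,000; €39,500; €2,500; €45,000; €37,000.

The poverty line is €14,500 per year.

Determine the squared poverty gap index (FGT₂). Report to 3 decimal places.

Below z: €2,500, €3,000, €8,500, €10,500 (q = 4 of N = 8).
Shortfall ratios: (14500−2500)/14500 = 0.8276; (14500−3000)/14500 = 0.7931; (14500−8500)/14500 = 0.4138; (14500−10500)/14500 = 0.2759.
Squared: 0.6849; 0.6290; 0.1712; 0.0761.
Sum = 1.561237; P₂ = 1.561237 / 8 = 0.195.

0.195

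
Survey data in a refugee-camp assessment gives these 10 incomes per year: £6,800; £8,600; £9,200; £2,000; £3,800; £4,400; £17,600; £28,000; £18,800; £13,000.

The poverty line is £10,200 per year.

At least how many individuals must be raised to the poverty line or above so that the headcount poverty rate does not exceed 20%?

4

Currently q = 6 of N = 10 are below the line (H = 0.600).
A headcount ratio of at most 20% allows at most ⌊0.20 × 10⌋ = 2 poor individuals.
So at least 6 − 2 = 4 must be lifted.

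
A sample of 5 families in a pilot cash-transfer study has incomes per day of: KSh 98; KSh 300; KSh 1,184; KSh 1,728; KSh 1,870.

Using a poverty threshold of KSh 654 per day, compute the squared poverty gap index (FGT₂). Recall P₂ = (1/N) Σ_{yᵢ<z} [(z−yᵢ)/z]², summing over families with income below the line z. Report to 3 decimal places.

0.203

Below z: KSh 98, KSh 300 (q = 2 of N = 5).
Relative gaps: (654−98)/654 = 0.8502; (654−300)/654 = 0.5413.
Squared: 0.7228; 0.2930.
Sum = 1.015749; P₂ = 1.015749 / 5 = 0.203.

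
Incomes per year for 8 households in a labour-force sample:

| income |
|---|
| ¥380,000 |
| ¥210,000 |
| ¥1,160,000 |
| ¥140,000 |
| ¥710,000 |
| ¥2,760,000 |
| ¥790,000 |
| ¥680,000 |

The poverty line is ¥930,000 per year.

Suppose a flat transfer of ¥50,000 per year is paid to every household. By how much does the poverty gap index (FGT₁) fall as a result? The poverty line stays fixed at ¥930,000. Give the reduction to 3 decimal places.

0.040

Before: below the line — ¥140,000, ¥210,000, ¥380,000, ¥680,000, ¥710,000, ¥790,000; poverty gap index (FGT₁) = 0.35887.
After the ¥50,000 transfer: below the line — ¥190,000, ¥260,000, ¥430,000, ¥730,000, ¥760,000, ¥840,000; poverty gap index (FGT₁) = 0.31855.
Reduction = 0.35887 − 0.31855 = 0.040.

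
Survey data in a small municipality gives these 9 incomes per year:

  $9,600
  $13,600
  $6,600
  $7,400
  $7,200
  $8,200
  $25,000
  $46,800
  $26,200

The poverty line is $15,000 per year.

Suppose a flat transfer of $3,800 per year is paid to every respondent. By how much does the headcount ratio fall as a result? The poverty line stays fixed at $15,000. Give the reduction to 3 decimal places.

0.111

Before: below the line — $6,600, $7,200, $7,400, $8,200, $9,600, $13,600; headcount ratio = 0.66667.
After the $3,800 transfer: below the line — $10,400, $11,000, $11,200, $12,000, $13,400; headcount ratio = 0.55556.
Reduction = 0.66667 − 0.55556 = 0.111.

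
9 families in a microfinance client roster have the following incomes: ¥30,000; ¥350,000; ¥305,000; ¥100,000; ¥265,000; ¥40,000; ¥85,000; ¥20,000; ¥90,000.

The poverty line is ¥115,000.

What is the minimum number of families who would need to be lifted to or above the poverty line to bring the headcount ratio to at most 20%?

6 of the 9 families are poor, so H = 6/9 = 0.667.
A headcount ratio of at most 20% allows at most ⌊0.20 × 9⌋ = 1 poor families.
So at least 6 − 1 = 5 must be lifted.

5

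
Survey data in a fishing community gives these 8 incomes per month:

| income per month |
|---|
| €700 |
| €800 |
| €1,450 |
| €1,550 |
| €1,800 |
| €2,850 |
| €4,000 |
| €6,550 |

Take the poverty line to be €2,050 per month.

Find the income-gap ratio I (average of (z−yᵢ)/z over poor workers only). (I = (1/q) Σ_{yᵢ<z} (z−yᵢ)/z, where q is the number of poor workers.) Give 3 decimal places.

0.385

Incomes under z: €700, €800, €1,450, €1,550, €1,800 (q = 5 of N = 8).
Shortfall ratios (z−y)/z: 0.6585, 0.6098, 0.2927, 0.2439, 0.1220; sum = 1.926829.
The income-gap ratio divides by q (the poor only): 1.926829 / 5 = 0.385.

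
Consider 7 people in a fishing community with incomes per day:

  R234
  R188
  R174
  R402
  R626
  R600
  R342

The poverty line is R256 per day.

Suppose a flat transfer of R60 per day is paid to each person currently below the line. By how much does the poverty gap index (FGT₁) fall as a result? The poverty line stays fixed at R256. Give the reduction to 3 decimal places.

Before: below the line — R174, R188, R234; poverty gap index (FGT₁) = 0.09598.
After the R60 transfer: below the line — R234, R248; poverty gap index (FGT₁) = 0.01674.
Reduction = 0.09598 − 0.01674 = 0.079.

0.079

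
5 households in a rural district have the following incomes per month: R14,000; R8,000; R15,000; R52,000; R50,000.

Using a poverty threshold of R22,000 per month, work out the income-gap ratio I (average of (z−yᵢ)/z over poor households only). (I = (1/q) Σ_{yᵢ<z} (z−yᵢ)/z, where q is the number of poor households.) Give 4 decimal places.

0.4394

Incomes under z: R8,000, R14,000, R15,000 (q = 3 of N = 5).
Shortfall ratios (z−y)/z: 0.6364, 0.3636, 0.3182; sum = 1.318182.
The income-gap ratio divides by q (the poor only): 1.318182 / 3 = 0.4394.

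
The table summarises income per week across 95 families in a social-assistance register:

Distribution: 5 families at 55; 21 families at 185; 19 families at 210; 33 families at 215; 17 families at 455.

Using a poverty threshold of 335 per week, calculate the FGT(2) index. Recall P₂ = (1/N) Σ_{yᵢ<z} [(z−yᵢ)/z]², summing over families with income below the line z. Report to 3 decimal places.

Incomes under z: 5×55, 21×185, 19×210, 33×215 (q = 78 of N = 95).
Normalized shortfalls: (335−55)/335 = 0.8358 (×5); (335−185)/335 = 0.4478 (×21); (335−210)/335 = 0.3731 (×19); (335−215)/335 = 0.3582 (×33).
Squared: 0.6986 (×5); 0.2005 (×21); 0.1392 (×19); 0.1283 (×33).
Sum = 14.582981; P₂ = 14.582981 / 95 = 0.154.

0.154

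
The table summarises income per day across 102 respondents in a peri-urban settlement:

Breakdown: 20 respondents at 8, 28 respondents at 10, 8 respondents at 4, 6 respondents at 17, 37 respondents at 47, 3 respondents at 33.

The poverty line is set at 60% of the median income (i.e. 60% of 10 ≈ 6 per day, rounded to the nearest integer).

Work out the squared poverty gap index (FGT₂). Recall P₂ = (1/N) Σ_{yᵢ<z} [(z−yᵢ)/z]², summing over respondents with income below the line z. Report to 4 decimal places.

0.0087

Below z: 8×4 (q = 8 of N = 102).
Relative gaps: (6−4)/6 = 0.3333 (×8).
Squared: 0.1111 (×8).
Sum = 0.888889; P₂ = 0.888889 / 102 = 0.0087.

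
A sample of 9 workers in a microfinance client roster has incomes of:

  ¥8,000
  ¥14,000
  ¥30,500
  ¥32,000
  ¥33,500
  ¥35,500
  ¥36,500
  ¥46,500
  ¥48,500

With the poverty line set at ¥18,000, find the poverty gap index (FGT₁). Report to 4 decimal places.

0.0864

Incomes under z: ¥8,000, ¥14,000 (q = 2 of N = 9).
Gap ratios (z−y)/z: (18000−8000)/18000 = 0.5556; (18000−14000)/18000 = 0.2222.
Sum of shortfalls = 0.777778; P₁ averages over all N: 0.777778 / 9 = 0.0864.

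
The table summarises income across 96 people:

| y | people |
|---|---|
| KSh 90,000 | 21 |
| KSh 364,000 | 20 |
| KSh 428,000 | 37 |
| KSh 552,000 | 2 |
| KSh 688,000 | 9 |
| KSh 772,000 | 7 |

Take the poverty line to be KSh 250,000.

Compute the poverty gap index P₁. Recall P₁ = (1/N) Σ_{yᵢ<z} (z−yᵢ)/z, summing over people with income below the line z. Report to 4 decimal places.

Below z: 21×KSh 90,000 (q = 21 of N = 96).
Shortfall ratios: (250000−90000)/250000 = 0.6400 (×21).
Sum of shortfalls = 13.440000; P₁ averages over all N: 13.440000 / 96 = 0.1400.

0.1400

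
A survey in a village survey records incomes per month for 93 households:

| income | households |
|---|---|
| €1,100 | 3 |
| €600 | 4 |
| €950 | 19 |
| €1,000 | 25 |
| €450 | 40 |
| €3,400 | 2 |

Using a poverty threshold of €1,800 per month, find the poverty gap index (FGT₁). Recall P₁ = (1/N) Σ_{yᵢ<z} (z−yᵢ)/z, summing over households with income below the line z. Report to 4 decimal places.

Poor units: 40×€450, 4×€600, 19×€950, 25×€1,000, 3×€1,100 (q = 91 of N = 93).
Normalized shortfalls: (1800−450)/1800 = 0.7500 (×40); (1800−600)/1800 = 0.6667 (×4); (1800−950)/1800 = 0.4722 (×19); (1800−1000)/1800 = 0.4444 (×25); (1800−1100)/1800 = 0.3889 (×3).
Sum of shortfalls = 53.916667; P₁ averages over all N: 53.916667 / 93 = 0.5797.

0.5797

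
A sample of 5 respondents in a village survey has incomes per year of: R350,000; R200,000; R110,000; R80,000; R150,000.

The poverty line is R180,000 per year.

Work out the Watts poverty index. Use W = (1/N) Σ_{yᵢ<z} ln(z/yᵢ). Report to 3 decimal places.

Incomes under z: R80,000, R110,000, R150,000 (q = 3 of N = 5).
Log gaps: ln(180000/80000) = 0.8109; ln(180000/110000) = 0.4925; ln(180000/150000) = 0.1823.
W = 1.485728 / 5 = 0.297.

0.297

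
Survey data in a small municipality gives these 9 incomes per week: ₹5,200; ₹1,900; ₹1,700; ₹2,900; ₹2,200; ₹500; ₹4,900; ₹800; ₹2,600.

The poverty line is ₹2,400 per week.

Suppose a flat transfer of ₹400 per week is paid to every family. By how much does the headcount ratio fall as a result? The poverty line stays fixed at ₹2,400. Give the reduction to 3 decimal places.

Before: below the line — ₹500, ₹800, ₹1,700, ₹1,900, ₹2,200; headcount ratio = 0.55556.
After the ₹400 transfer: below the line — ₹900, ₹1,200, ₹2,100, ₹2,300; headcount ratio = 0.44444.
Reduction = 0.55556 − 0.44444 = 0.111.

0.111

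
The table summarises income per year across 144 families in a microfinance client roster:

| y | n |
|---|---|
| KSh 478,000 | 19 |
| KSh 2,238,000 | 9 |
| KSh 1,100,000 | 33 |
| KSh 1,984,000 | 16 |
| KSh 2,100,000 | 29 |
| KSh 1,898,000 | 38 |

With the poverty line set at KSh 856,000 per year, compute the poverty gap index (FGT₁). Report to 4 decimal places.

Poor units: 19×KSh 478,000 (q = 19 of N = 144).
Gap ratios (z−y)/z: (856000−478000)/856000 = 0.4416 (×19).
Sum of shortfalls = 8.390187; P₁ averages over all N: 8.390187 / 144 = 0.0583.

0.0583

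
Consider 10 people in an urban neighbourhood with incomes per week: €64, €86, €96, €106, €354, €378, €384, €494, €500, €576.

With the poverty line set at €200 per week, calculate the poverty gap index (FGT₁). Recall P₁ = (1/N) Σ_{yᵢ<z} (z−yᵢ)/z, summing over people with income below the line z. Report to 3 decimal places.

Incomes under z: €64, €86, €96, €106 (q = 4 of N = 10).
Normalized shortfalls: (200−64)/200 = 0.6800; (200−86)/200 = 0.5700; (200−96)/200 = 0.5200; (200−106)/200 = 0.4700.
Σ = 2.240000. Dividing by the full population N = 10 gives P₁ = 0.224.

0.224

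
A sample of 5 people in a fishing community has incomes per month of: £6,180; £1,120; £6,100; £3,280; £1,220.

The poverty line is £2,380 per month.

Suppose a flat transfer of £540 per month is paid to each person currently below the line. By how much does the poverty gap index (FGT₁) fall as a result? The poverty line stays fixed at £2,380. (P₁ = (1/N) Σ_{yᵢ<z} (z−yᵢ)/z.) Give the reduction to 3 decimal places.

0.091

Before: below the line — £1,120, £1,220; poverty gap index (FGT₁) = 0.20336.
After the £540 transfer: below the line — £1,660, £1,760; poverty gap index (FGT₁) = 0.11261.
Reduction = 0.20336 − 0.11261 = 0.091.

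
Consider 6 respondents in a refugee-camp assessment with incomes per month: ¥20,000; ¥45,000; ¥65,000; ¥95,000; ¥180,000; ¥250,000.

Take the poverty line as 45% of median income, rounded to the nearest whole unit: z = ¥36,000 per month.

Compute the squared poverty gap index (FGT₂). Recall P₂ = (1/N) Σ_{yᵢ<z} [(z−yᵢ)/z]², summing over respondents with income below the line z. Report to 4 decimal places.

Poor units: ¥20,000 (q = 1 of N = 6).
Relative gaps: (36000−20000)/36000 = 0.4444.
Squared: 0.1975.
Sum = 0.197531; P₂ = 0.197531 / 6 = 0.0329.

0.0329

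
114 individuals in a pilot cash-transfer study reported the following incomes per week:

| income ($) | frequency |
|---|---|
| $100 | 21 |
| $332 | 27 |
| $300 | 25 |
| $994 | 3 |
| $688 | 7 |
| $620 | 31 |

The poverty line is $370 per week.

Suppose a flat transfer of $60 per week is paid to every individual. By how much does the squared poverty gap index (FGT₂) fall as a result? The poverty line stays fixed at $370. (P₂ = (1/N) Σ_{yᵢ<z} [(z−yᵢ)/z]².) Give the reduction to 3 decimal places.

Before: below the line — 21×$100, 25×$300, 27×$332; squared poverty gap index (FGT₂) = 0.10844.
After the $60 transfer: below the line — 21×$160, 25×$360; squared poverty gap index (FGT₂) = 0.05950.
Reduction = 0.10844 − 0.05950 = 0.049.

0.049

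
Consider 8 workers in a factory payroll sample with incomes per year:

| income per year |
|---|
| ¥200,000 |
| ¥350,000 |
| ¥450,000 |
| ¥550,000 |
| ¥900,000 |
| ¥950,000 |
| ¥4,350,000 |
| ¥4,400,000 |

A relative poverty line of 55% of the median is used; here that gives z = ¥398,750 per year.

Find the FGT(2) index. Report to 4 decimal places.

Below z: ¥200,000, ¥350,000 (q = 2 of N = 8).
Shortfall ratios: (398750−200000)/398750 = 0.4984; (398750−350000)/398750 = 0.1223.
Squared: 0.2484; 0.0149.
Sum = 0.263382; P₂ = 0.263382 / 8 = 0.0329.

0.0329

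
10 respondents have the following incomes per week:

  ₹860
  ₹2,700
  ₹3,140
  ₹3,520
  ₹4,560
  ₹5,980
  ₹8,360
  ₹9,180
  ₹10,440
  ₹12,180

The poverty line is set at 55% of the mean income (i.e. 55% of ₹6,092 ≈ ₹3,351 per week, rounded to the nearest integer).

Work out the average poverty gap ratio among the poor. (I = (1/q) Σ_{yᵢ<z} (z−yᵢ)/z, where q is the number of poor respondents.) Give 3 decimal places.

Below z: ₹860, ₹2,700, ₹3,140 (q = 3 of N = 10).
Relative gaps: 0.7434, 0.1943, 0.0630; sum = 1.000597.
I averages over the q = 3 poor units only: 1.000597 / 3 = 0.334.

0.334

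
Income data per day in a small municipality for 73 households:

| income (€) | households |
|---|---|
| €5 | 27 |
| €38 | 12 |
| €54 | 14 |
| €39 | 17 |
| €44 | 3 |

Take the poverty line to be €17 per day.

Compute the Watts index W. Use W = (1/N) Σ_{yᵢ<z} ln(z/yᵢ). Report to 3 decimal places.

0.453

Below the line: 27×€5 (q = 27 of N = 73).
Log shortfalls: ln(17/5) = 1.2238 (×27).
W = 33.041937 / 73 = 0.453.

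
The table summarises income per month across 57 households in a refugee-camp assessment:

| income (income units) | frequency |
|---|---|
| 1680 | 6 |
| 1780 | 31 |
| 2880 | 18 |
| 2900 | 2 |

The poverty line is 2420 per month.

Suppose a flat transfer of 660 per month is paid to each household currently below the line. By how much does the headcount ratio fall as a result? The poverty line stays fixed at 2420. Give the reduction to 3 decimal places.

0.544

Before: below the line — 6×1680, 31×1780; headcount ratio = 0.64912.
After the 660 transfer: below the line — 6×2340; headcount ratio = 0.10526.
Reduction = 0.64912 − 0.10526 = 0.544.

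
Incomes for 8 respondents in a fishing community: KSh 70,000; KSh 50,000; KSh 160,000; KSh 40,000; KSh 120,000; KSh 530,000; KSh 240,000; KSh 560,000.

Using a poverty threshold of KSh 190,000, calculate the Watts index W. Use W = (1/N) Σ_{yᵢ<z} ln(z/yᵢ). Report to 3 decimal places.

Below z: KSh 40,000, KSh 50,000, KSh 70,000, KSh 120,000, KSh 160,000 (q = 5 of N = 8).
Log shortfalls: ln(190000/40000) = 1.5581; ln(190000/50000) = 1.3350; ln(190000/70000) = 0.9985; ln(190000/120000) = 0.4595; ln(190000/160000) = 0.1719.
W = 4.523057 / 8 = 0.565.

0.565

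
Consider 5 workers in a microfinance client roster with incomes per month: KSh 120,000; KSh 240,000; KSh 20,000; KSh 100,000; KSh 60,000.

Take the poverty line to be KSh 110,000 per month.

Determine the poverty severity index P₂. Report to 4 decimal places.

Poor units: KSh 20,000, KSh 60,000, KSh 100,000 (q = 3 of N = 5).
Normalized shortfalls: (110000−20000)/110000 = 0.8182; (110000−60000)/110000 = 0.4545; (110000−100000)/110000 = 0.0909.
Squared: 0.6694; 0.2066; 0.0083.
Sum = 0.884298; P₂ = 0.884298 / 5 = 0.1769.

0.1769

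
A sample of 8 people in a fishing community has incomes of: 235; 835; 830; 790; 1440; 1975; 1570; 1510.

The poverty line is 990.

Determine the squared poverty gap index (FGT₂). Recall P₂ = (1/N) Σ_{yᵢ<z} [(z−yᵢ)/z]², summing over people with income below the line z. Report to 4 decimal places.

Incomes under z: 235, 790, 830, 835 (q = 4 of N = 8).
Shortfall ratios: (990−235)/990 = 0.7626; (990−790)/990 = 0.2020; (990−830)/990 = 0.1616; (990−835)/990 = 0.1566.
Squared: 0.5816; 0.0408; 0.0261; 0.0245.
Sum = 0.673044; P₂ = 0.673044 / 8 = 0.0841.

0.0841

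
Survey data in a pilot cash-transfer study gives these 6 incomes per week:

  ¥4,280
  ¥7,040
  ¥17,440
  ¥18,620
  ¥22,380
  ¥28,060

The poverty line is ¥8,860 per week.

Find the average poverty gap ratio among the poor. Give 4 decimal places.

Below the line: ¥4,280, ¥7,040 (q = 2 of N = 6).
Relative gaps: 0.5169, 0.2054; sum = 0.722348.
The income-gap ratio divides by q (the poor only): 0.722348 / 2 = 0.3612.

0.3612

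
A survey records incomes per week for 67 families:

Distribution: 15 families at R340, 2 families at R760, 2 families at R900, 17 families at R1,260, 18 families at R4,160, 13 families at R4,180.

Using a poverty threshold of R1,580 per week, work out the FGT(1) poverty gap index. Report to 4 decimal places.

0.2554

Poor units: 15×R340, 2×R760, 2×R900, 17×R1,260 (q = 36 of N = 67).
Shortfall ratios: (1580−340)/1580 = 0.7848 (×15); (1580−760)/1580 = 0.5190 (×2); (1580−900)/1580 = 0.4304 (×2); (1580−1260)/1580 = 0.2025 (×17).
Sum of shortfalls = 17.113924; P₁ averages over all N: 17.113924 / 67 = 0.2554.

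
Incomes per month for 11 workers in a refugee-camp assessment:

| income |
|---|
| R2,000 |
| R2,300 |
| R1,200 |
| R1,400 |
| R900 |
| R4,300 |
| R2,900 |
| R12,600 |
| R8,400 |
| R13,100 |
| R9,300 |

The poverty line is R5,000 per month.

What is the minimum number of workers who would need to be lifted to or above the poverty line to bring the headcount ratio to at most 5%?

7

7 of the 11 workers are poor, so H = 7/11 = 0.636.
A headcount ratio of at most 5% allows at most ⌊0.05 × 11⌋ = 0 poor workers.
So at least 7 − 0 = 7 must be lifted.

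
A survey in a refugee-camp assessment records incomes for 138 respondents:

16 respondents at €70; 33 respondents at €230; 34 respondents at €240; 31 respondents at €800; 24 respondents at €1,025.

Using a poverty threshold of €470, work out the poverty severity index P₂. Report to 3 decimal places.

0.205

Below the line: 16×€70, 33×€230, 34×€240 (q = 83 of N = 138).
Relative gaps: (470−70)/470 = 0.8511 (×16); (470−230)/470 = 0.5106 (×33); (470−240)/470 = 0.4894 (×34).
Squared: 0.7243 (×16); 0.2608 (×33); 0.2395 (×34).
Sum = 28.335899; P₂ = 28.335899 / 138 = 0.205.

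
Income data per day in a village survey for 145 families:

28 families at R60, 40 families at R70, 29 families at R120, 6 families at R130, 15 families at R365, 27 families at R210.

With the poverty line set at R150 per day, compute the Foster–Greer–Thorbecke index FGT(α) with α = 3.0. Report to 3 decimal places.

0.085

Poor units: 28×R60, 40×R70, 29×R120, 6×R130 (q = 103 of N = 145).
Gap ratios (z−y)/z: (150−60)/150 = 0.6000 (×28); (150−70)/150 = 0.5333 (×40); (150−120)/150 = 0.2000 (×29); (150−130)/150 = 0.1333 (×6).
Raised to α = 3.0: 0.21600 (×28); 0.15170 (×40); 0.00800 (×29); 0.00237 (×6).
Sum = 12.362370; FGT(3.0) = 12.362370 / 145 = 0.085.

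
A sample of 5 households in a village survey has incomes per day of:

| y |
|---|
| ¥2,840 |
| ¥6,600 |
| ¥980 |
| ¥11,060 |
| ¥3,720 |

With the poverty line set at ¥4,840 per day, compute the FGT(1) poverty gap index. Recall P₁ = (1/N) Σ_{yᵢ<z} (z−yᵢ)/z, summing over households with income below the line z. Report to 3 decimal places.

0.288

Below z: ¥980, ¥2,840, ¥3,720 (q = 3 of N = 5).
Normalized shortfalls: (4840−980)/4840 = 0.7975; (4840−2840)/4840 = 0.4132; (4840−3720)/4840 = 0.2314.
Sum of shortfalls = 1.442149; P₁ averages over all N: 1.442149 / 5 = 0.288.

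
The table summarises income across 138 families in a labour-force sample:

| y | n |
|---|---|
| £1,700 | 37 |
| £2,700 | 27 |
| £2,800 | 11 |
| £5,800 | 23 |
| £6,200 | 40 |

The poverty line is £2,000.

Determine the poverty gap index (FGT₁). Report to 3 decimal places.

0.040

Poor units: 37×£1,700 (q = 37 of N = 138).
Gap ratios (z−y)/z: (2000−1700)/2000 = 0.1500 (×37).
Σ = 5.550000. Dividing by the full population N = 138 gives P₁ = 0.040.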